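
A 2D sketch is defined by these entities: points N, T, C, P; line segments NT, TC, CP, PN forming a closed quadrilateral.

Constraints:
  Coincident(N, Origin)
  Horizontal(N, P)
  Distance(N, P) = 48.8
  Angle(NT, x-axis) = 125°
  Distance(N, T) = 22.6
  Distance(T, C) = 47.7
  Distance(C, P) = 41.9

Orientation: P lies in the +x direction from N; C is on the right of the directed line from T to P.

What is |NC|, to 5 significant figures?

25.131

N is at the origin; N and P share the same y with |NP| = 48.8 and P in +x, so P = (48.8, 0). NT runs at 125.0° with |NT| = 22.6, so T = (-12.963, 18.513). C is determined by |TC| = 47.7 and |CP| = 41.9 together: it lies at the intersection of circle(T, 47.7) and circle(P, 41.9). With |TP| = 64.478, the foot of the radical line on TP is 36.269 from T and the perpendicular offset is √(47.7² − 36.269²) = 30.982. Taking the right-of-TP solution: C = (12.883, -21.578).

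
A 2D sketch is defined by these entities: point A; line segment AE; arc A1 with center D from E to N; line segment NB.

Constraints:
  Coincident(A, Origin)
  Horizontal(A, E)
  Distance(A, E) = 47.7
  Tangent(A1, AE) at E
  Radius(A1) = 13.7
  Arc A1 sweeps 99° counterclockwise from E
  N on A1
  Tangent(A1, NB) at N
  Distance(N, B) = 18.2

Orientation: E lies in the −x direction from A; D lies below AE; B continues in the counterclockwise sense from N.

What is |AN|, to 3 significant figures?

63.2

A is at the origin; A and E share the same y with |AE| = 47.7 and E on the −x side, so E = (-47.7, 0.00). The tangent condition forces DE to be normal to AE, so D = E + (0, -13.7) = (-47.7, -13.7). On A1, E sits at bearing 90° from D; a 99° counterclockwise sweep puts N at bearing 189°, so N = D + 13.7·(cos 189°, sin 189°) = (-61.2, -15.8). Then |AN| = |N − A| = 63.2.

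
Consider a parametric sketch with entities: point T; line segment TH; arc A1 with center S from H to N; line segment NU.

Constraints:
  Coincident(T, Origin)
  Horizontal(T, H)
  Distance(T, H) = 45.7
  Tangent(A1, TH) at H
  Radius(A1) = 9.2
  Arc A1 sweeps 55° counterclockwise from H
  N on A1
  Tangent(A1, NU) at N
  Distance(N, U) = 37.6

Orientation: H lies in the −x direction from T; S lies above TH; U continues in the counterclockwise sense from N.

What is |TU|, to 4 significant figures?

38.49

On A1, H sits at bearing -90° from S; a 55° counterclockwise sweep puts N at bearing -35°, so N = S + 9.2·(cos -35°, sin -35°) = (-38.16, 3.923). Since A1 is tangent to NU there, SN ⟂ NU, so NU runs along (−sin -35°, cos -35°); with |NU| = 37.6, U = (-16.60, 34.72). Then |TU| = |U − T| = 38.49.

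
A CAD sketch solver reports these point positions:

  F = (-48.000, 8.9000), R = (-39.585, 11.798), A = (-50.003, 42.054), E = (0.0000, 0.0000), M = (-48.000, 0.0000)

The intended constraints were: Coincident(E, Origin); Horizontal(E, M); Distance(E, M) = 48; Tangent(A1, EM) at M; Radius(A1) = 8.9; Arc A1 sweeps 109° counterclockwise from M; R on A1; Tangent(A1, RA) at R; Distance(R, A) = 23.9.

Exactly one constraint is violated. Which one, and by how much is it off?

Distance(R, A) = 23.9 — off by 8.10.

E = (0.00, 0.00) ✓; E.y = 0.00, M.y = 0.00 ✓; |EM| = 48.00 ✓; ∠(FM, ME) = 90.00° ✓; |FM| = 8.900 ✓; bearing(F→R) − bearing(F→M) = 109.0° ✓; |FR| = 8.900 ✓; ∠(FR, RA) = 90.00° ✓; |RA| = 32.00 ✗.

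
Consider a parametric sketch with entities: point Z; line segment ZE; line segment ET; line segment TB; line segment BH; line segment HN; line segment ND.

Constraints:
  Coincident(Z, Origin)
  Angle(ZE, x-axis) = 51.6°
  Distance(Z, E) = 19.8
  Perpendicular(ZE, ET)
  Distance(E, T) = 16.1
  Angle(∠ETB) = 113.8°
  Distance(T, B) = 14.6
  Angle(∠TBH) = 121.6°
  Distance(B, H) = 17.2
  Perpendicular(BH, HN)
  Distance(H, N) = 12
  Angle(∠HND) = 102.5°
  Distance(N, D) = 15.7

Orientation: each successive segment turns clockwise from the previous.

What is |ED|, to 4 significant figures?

10.30

Z is at the origin; ZE runs at 51.6° with length 19.8, so E = (12.30, 15.52). ZE is perpendicular to ET, so ET runs at -38.40°; with |ET| = 16.1, T = (24.92, 5.517). ∠ETB = 113.8° gives TB at -104.6° from the x-axis; with |TB| = 14.6, B = (21.24, -8.612). ∠TBH = 121.6° gives BH at -163.0° from the x-axis; with |BH| = 17.2, H = (4.788, -13.64). BH ⟂ HN, so HN runs at 107.0°; with |HN| = 12.0, N = (1.279, -2.165). ∠HND = 102.5° gives ND at 29.50° from the x-axis; with |ND| = 15.7, D = (14.94, 5.566). Then |ED| = |D − E| = 10.30.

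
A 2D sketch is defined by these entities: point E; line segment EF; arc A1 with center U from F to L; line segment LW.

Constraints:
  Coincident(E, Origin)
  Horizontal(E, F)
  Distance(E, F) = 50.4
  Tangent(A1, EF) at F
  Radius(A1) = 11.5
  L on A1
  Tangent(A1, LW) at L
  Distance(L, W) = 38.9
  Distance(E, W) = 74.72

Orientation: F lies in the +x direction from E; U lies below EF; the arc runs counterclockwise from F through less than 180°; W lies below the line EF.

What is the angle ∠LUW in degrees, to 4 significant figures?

73.53°

Checks: |UL| = 11.50 ✓; ∠(UL, LW) = 90.00° ✓; |LW| = 38.90 ✓; |EW| = 74.72 ✓.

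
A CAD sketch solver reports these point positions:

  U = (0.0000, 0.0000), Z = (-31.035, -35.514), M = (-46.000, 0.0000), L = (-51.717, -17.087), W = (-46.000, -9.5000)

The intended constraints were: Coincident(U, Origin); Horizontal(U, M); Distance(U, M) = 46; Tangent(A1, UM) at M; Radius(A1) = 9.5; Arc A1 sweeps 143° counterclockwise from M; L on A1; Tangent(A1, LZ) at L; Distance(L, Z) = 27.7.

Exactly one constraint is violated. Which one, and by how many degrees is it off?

Tangent(A1, LZ) at L — off by 4.70°.

U = (0.00, 0.00) ✓; U.y = 0.00, M.y = 0.00 ✓; |UM| = 46.00 ✓; ∠(WM, MU) = 90.00° ✓; |WM| = 9.500 ✓; bearing(W→L) − bearing(W→M) = 143.0° ✓; |WL| = 9.500 ✓; ∠(WL, LZ) = 94.70° ✗; |LZ| = 27.70 ✓.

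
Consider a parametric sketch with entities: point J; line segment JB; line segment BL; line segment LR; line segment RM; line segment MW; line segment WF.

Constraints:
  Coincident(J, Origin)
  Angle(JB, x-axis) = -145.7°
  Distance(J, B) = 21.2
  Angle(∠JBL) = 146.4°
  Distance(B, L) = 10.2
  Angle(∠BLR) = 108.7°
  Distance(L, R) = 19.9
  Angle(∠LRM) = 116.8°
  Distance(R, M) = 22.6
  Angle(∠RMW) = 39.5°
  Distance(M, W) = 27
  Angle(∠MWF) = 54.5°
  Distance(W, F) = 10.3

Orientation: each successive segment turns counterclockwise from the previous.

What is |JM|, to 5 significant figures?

29.638

J is at the origin; JB runs at -145.7° with length 21.2, so B = (-17.513, -11.947). ∠JBL = 146.4° gives BL at -112.10° from the x-axis; with |BL| = 10.2, L = (-21.351, -21.397). ∠BLR = 108.7° gives LR at -40.800° from the x-axis; with |LR| = 19.9, R = (-6.2866, -34.400). ∠LRM = 116.8° gives RM at 22.400° from the x-axis; with |RM| = 22.6, M = (14.608, -25.788). Then |JM| = |M − J| = 29.638.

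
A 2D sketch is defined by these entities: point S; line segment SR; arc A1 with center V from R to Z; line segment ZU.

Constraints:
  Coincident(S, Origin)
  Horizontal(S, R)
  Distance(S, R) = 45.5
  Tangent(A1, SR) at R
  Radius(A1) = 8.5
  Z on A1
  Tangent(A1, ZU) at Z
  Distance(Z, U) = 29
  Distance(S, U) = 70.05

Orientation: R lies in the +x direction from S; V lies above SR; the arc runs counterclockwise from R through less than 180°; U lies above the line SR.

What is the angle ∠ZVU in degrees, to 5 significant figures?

73.664°

S is at the origin; SR is horizontal with |SR| = 45.5 and R on the +x side, so R = (45.500, 0.0000). A1 meets SR tangentially, so VR is at right angles to SR, so V = R + (0, 8.5) = (45.500, 8.5000). Since VZ ⟂ ZU (tangency), |VU| = √(8.5² + 29.0²) = 30.220 regardless of where Z sits on A1. So U lies on both circle(S, 70.05) and circle(V, 30.220); the above-SR intersection is U = (60.997, 34.444). Z is the foot of the tangent from U: Z = (53.729, 6.3697).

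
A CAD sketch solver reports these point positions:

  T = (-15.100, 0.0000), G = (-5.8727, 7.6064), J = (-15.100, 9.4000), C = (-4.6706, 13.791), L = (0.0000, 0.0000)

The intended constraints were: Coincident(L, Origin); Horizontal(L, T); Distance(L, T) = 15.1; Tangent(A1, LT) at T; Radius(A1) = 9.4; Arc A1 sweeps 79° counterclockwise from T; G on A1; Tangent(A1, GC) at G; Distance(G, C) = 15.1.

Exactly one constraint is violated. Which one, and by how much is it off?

Distance(G, C) = 15.1 — off by 8.80.

L = (0.00, 0.00) ✓; L.y = 0.00, T.y = 0.00 ✓; |LT| = 15.10 ✓; ∠(JT, TL) = 90.00° ✓; |JT| = 9.400 ✓; bearing(J→G) − bearing(J→T) = 79.00° ✓; |JG| = 9.400 ✓; ∠(JG, GC) = 90.00° ✓; |GC| = 6.300 ✗.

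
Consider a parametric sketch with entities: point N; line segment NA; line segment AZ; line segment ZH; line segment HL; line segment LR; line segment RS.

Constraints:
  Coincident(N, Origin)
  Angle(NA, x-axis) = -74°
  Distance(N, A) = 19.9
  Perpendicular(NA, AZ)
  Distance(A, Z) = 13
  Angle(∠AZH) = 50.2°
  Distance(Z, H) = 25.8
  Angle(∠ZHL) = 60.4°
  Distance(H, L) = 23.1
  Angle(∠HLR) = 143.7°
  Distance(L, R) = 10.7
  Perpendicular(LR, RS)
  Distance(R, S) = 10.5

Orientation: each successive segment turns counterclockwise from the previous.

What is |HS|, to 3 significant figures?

29.5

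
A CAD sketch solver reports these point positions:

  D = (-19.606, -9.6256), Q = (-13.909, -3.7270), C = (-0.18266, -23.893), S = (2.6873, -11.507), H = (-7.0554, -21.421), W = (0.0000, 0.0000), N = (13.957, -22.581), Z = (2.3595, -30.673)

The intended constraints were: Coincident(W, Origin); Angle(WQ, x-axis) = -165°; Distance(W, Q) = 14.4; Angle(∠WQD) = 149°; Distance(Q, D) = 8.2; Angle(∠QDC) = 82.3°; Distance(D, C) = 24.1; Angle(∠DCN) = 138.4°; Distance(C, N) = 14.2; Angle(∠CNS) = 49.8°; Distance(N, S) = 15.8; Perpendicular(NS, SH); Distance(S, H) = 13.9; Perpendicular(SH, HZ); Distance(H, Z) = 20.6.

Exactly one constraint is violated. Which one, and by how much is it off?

Distance(H, Z) = 20.6 — off by 7.40.

W = (0.00, 0.00) ✓; WQ at -165.0° ✓; |WQ| = 14.40 ✓; ∠WQD = 149.0° ✓; |QD| = 8.201 ✓; ∠QDC = 82.30° ✓; |DC| = 24.10 ✓; ∠DCN = 138.4° ✓; |CN| = 14.20 ✓; ∠CNS = 49.80° ✓; |NS| = 15.80 ✓; ∠(NS, SH) = 90.00° ✓; |SH| = 13.90 ✓; ∠(SH, HZ) = 90.00° ✓; |HZ| = 13.20 ✗.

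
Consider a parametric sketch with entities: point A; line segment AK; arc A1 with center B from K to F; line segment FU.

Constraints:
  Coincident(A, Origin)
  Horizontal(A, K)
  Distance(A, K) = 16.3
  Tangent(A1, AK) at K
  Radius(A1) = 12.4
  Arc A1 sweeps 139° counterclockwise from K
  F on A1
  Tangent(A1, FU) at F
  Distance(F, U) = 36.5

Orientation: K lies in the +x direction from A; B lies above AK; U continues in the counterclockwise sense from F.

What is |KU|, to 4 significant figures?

49.66

On A1, K sits at bearing -90° from B; a 139° counterclockwise sweep puts F at bearing 49°, so F = B + 12.4·(cos 49°, sin 49°) = (24.44, 21.76). A1 meets FU tangentially, so BF is at right angles to FU, so FU runs along (−sin 49°, cos 49°); with |FU| = 36.5, U = (-3.112, 45.70). Then |KU| = |U − K| = 49.66.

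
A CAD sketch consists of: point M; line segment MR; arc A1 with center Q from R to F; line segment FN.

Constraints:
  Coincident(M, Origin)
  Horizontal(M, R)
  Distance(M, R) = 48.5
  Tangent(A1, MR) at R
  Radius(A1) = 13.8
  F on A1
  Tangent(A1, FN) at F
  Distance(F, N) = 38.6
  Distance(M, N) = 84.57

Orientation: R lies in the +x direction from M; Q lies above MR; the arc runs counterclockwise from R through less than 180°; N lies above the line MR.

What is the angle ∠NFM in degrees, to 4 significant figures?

110.1°

M is at the origin; M and R share the same y with |MR| = 48.5 and R on the +x side, so R = (48.50, 0.000). A1 meets MR tangentially, so QR is at right angles to MR, so Q = R + (0, 13.8) = (48.50, 13.80). Since QF ⟂ FN (tangency), |QN| = √(13.8² + 38.6²) = 40.99 regardless of where F sits on A1. So N lies on both circle(M, 84.57) and circle(Q, 40.99); the above-MR intersection is N = (68.52, 49.57). F is the foot of the tangent from N: F = (62.11, 11.51).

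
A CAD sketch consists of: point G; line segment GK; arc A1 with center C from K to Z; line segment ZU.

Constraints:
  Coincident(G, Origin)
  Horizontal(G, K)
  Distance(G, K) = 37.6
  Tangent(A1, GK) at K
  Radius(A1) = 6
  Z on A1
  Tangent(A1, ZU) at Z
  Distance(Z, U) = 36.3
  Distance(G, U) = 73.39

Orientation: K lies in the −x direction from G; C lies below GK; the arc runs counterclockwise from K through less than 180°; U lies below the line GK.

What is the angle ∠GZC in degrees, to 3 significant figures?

50.8°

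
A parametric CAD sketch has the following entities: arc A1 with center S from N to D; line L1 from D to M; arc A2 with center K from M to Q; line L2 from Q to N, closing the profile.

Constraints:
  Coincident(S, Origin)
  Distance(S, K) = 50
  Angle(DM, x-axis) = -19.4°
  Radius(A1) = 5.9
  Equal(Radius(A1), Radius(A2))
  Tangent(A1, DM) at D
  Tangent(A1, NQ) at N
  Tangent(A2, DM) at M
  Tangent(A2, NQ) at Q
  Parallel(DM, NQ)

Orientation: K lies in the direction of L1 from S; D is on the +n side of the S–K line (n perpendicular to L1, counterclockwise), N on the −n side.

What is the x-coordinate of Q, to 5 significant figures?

45.201

The slot axis is L1's direction at -19.4°, so u = (cos -19.4°, sin -19.4°) = (0.94322, -0.33216) and n = (−sin -19.4°, cos -19.4°) = (0.33216, 0.94322). S is at the origin and K lies 50.0 along u from S, so K = 50.0·u = (47.161, -16.608). Tangency of A1 to both parallel lines with radius 5.9 puts D and N at S ± 5.9·n: D = (1.9598, 5.5650), N = (-1.9598, -5.5650). Equal radii place M and Q the same way about K: M = K + 5.9·n = (49.121, -11.043), Q = K − 5.9·n = (45.201, -22.173). So Q.x = 45.201.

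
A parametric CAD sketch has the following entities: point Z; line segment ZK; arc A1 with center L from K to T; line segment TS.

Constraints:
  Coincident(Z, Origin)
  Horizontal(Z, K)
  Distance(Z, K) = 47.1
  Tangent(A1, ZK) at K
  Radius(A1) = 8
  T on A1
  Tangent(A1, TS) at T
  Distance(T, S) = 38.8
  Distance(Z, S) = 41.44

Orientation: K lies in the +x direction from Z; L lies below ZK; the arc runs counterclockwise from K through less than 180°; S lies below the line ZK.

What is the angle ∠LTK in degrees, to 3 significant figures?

61.2°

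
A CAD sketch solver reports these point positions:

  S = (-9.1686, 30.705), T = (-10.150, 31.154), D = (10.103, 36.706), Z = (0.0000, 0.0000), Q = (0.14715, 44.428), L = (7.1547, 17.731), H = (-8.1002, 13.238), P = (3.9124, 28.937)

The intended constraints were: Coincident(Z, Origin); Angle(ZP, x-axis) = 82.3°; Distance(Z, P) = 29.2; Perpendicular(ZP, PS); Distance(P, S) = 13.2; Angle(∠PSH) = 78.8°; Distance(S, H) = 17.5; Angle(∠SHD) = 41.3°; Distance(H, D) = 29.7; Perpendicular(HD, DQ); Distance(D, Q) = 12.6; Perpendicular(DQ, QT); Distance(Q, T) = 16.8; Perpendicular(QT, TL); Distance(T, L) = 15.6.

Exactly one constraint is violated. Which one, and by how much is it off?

Distance(T, L) = 15.6 — off by 6.30.

Z = (0.00, 0.00) ✓; ZP at 82.30° ✓; |ZP| = 29.20 ✓; ∠(ZP, PS) = 90.00° ✓; |PS| = 13.20 ✓; ∠PSH = 78.80° ✓; |SH| = 17.50 ✓; ∠SHD = 41.30° ✓; |HD| = 29.70 ✓; ∠(HD, DQ) = 90.00° ✓; |DQ| = 12.60 ✓; ∠(DQ, QT) = 90.00° ✓; |QT| = 16.80 ✓; ∠(QT, TL) = 90.00° ✓; |TL| = 21.90 ✗.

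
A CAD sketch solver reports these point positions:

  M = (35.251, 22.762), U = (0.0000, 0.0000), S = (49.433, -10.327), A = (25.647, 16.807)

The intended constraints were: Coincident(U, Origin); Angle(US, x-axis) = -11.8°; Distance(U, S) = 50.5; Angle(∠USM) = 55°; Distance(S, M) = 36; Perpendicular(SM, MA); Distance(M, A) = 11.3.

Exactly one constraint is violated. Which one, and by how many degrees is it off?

Perpendicular(SM, MA) — off by 8.60°.

U = (0.00, 0.00) ✓; US at -11.80° ✓; |US| = 50.50 ✓; ∠USM = 55.00° ✓; |SM| = 36.00 ✓; ∠(SM, MA) = 98.60° ✗; |MA| = 11.30 ✓.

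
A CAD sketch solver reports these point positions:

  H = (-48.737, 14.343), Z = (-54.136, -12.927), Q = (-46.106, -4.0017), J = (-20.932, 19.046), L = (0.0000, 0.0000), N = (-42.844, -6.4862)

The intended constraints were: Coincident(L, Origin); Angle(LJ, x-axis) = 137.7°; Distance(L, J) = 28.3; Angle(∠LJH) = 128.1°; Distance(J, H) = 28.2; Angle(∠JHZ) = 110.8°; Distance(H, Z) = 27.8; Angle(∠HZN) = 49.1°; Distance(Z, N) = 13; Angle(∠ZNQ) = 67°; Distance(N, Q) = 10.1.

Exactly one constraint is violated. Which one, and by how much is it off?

Distance(N, Q) = 10.1 — off by 6.00.

L = (0.00, 0.00) ✓; LJ at 137.7° ✓; |LJ| = 28.30 ✓; ∠LJH = 128.1° ✓; |JH| = 28.20 ✓; ∠JHZ = 110.8° ✓; |HZ| = 27.80 ✓; ∠HZN = 49.10° ✓; |ZN| = 13.00 ✓; ∠ZNQ = 66.99° ✓; |NQ| = 4.100 ✗.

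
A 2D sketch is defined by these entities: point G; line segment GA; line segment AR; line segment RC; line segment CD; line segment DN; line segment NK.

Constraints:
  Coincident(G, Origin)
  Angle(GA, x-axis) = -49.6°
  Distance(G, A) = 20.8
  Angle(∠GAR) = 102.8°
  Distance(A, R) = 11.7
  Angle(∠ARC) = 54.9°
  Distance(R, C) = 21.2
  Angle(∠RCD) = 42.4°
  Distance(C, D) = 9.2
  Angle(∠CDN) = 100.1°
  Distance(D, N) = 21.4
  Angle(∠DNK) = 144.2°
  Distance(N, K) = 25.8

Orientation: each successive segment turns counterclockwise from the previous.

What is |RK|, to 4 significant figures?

33.08

G is at the origin; GA runs at -49.6° with length 20.8, so A = (13.48, -15.84). ∠GAR = 102.8° gives AR at 27.60° from the x-axis; with |AR| = 11.7, R = (23.85, -10.42). ∠ARC = 54.9° gives RC at 152.7° from the x-axis; with |RC| = 21.2, C = (5.011, -0.6961). ∠RCD = 42.4° gives CD at -69.70° from the x-axis; with |CD| = 9.2, D = (8.203, -9.325). ∠CDN = 100.1° gives DN at 10.20° from the x-axis; with |DN| = 21.4, N = (29.26, -5.535). ∠DNK = 144.2° gives NK at 46.00° from the x-axis; with |NK| = 25.8, K = (47.19, 13.02). Then |RK| = |K − R| = 33.08.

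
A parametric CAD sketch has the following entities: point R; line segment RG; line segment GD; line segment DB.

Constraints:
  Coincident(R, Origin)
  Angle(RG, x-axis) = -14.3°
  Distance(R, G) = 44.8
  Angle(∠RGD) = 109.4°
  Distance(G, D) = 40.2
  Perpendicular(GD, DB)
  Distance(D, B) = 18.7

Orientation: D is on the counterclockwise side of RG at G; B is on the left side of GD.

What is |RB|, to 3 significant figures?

59.9

R is at the origin; RG runs at -14.3° with length 44.8, so G = 44.8·(cos -14.3°, sin -14.3°) = (43.4, -11.1). ∠RGD = 109.4°, so GD runs at -14.3° + (180° − 109.4°) = 56.3° from the x-axis; with |GD| = 40.2, D = G + 40.2·(cos 56.3°, sin 56.3°) = (65.7, 22.4). GD ⟂ DB; with |DB| = 18.7 on the left of GD, B = D + 18.7·(-0.832, 0.555) = (50.2, 32.8). Then |RB| = |B − R| = 59.9.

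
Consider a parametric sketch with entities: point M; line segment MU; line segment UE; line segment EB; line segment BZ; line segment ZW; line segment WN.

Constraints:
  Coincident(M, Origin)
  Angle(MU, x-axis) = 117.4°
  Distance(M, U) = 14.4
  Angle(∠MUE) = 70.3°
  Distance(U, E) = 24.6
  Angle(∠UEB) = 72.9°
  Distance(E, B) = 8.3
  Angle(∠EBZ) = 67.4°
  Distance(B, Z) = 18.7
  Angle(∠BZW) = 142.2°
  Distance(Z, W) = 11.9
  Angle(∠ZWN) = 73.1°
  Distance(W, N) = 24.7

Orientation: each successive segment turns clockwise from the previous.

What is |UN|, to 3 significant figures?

32.8

M is at the origin; MU runs at 117.4° with length 14.4, so U = (-6.63, 12.8). ∠MUE = 70.3° gives UE at 7.70° from the x-axis; with |UE| = 24.6, E = (17.8, 16.1). ∠UEB = 72.9° gives EB at -99.4° from the x-axis; with |EB| = 8.3, B = (16.4, 7.89). ∠EBZ = 67.4° gives BZ at 148° from the x-axis; with |BZ| = 18.7, Z = (0.537, 17.8). ∠BZW = 142.2° gives ZW at 110° from the x-axis; with |ZW| = 11.9, W = (-3.57, 29.0). ∠ZWN = 73.1° gives WN at 3.30° from the x-axis; with |WN| = 24.7, N = (21.1, 30.4). Then |UN| = |N − U| = 32.8.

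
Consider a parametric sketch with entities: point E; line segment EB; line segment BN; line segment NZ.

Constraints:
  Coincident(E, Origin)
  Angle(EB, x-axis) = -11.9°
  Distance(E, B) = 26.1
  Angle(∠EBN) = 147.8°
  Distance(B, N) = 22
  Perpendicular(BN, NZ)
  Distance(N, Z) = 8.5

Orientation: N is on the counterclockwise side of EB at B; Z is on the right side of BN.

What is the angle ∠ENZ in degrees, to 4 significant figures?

107.5°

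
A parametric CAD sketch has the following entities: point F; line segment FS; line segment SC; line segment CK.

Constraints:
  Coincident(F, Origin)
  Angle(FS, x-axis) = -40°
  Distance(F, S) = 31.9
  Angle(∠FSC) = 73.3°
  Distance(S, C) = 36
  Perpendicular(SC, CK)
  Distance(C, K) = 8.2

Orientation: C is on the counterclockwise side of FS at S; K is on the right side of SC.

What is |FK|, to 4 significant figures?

47.14

∠FSC = 73.3°, so SC runs at -40.0° + (180° − 73.3°) = 66.70° from the x-axis; with |SC| = 36.0, C = S + 36.0·(cos 66.70°, sin 66.70°) = (38.68, 12.56). SC ⟂ CK; with |CK| = 8.2 on the right of SC, K = C + 8.2·(0.9184, -0.3955) = (46.21, 9.316). Then |FK| = |K − F| = 47.14.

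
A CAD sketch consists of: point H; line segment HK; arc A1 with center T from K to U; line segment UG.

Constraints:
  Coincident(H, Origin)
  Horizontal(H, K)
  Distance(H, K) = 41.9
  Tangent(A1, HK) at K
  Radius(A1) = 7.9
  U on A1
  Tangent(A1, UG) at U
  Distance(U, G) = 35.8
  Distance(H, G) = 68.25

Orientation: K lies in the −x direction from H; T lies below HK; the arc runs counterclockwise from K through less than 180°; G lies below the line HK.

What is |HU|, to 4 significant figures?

50.27

H is at the origin; H and K share the same y with |HK| = 41.9 and K on the −x side, so K = (-41.90, 0.000). A1 meets HK tangentially, so TK is at right angles to HK, so T = K + (0, -7.9) = (-41.90, -7.900). Since TU ⟂ UG (tangency), |TG| = √(7.9² + 35.8²) = 36.66 regardless of where U sits on A1. So G lies on both circle(H, 68.25) and circle(T, 36.66); the below-HK intersection is G = (-53.17, -42.78). U is the foot of the tangent from G: U = (-49.76, -7.147).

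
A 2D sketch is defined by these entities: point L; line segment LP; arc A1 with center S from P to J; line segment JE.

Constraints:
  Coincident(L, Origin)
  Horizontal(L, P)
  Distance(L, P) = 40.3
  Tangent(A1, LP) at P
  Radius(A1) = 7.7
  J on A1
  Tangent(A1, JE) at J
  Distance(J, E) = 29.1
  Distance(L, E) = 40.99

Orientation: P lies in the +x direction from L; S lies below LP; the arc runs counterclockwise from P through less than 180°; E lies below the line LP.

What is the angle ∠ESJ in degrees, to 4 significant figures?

75.18°

Checks: |SJ| = 7.700 ✓; ∠(SJ, JE) = 90.00° ✓; |JE| = 29.10 ✓; |LE| = 40.99 ✓.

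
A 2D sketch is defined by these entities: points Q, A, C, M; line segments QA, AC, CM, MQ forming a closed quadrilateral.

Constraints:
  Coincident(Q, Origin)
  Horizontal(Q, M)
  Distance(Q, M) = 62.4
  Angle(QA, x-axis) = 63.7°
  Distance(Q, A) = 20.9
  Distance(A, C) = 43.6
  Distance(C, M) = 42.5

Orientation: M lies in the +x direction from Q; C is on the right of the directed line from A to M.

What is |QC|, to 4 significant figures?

33.65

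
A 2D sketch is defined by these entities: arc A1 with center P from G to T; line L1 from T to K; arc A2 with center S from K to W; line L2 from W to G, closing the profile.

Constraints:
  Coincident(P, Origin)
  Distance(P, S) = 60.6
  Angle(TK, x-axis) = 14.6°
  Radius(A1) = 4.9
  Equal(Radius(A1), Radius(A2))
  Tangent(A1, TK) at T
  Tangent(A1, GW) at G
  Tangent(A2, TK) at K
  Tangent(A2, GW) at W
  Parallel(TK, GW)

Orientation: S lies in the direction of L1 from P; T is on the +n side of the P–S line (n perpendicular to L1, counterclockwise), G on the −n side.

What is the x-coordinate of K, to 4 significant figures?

57.41

The slot axis is L1's direction at 14.6°, so u = (cos 14.6°, sin 14.6°) = (0.9677, 0.2521) and n = (−sin 14.6°, cos 14.6°) = (-0.2521, 0.9677). P is at the origin and S lies 60.6 along u from P, so S = 60.6·u = (58.64, 15.28). Tangency of A1 to both parallel lines with radius 4.9 puts T and G at P ± 4.9·n: T = (-1.235, 4.742), G = (1.235, -4.742). Equal radii place K and W the same way about S: K = S + 4.9·n = (57.41, 20.02), W = S − 4.9·n = (59.88, 10.53). So K.x = 57.41.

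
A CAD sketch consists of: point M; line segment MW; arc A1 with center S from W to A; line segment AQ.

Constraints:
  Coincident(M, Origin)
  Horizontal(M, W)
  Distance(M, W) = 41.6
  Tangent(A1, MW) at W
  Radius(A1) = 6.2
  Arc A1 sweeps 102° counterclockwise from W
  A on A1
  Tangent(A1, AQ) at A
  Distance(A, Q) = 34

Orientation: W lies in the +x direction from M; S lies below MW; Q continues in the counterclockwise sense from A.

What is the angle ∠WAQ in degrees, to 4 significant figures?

129.0°

M is at the origin; M and W share the same y with |MW| = 41.6 and W on the +x side, so W = (41.60, 0.000). The tangent condition forces SW to be normal to MW, so S = W + (0, -6.2) = (41.60, -6.200). On A1, W sits at bearing 90° from S; a 102° counterclockwise sweep puts A at bearing 192°, so A = S + 6.2·(cos 192°, sin 192°) = (35.54, -7.489). A1 meets AQ tangentially, so SA is at right angles to AQ, so AQ runs along (−sin 192°, cos 192°); with |AQ| = 34.0, Q = (42.60, -40.75). Then cos ∠WAQ = AW·AQ / (|AW||AQ|), giving 129.0°.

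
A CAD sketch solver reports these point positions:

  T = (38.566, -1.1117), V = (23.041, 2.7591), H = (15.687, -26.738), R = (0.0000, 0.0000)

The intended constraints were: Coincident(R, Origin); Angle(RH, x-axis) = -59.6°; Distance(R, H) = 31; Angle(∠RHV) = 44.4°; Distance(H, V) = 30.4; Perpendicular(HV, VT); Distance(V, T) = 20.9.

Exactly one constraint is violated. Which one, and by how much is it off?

Distance(V, T) = 20.9 — off by 4.90.

R = (0.00, 0.00) ✓; RH at -59.60° ✓; |RH| = 31.00 ✓; ∠RHV = 44.40° ✓; |HV| = 30.40 ✓; ∠(HV, VT) = 90.00° ✓; |VT| = 16.00 ✗.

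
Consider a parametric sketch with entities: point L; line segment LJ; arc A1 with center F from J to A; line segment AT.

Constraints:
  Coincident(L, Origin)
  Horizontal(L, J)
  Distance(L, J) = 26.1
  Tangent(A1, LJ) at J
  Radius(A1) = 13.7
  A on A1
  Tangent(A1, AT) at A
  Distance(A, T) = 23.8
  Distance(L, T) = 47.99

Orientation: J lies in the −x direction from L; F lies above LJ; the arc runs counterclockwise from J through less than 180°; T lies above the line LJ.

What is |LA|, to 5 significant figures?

24.302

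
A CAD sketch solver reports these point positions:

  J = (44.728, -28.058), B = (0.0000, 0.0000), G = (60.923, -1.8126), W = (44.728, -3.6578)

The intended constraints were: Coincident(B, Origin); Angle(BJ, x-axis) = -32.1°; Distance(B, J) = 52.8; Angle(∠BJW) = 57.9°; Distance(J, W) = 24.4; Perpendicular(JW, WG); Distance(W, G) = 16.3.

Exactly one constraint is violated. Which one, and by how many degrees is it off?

Perpendicular(JW, WG) — off by 6.50°.

B = (0.00, 0.00) ✓; BJ at -32.10° ✓; |BJ| = 52.80 ✓; ∠BJW = 57.90° ✓; |JW| = 24.40 ✓; ∠(JW, WG) = 83.50° ✗; |WG| = 16.30 ✓.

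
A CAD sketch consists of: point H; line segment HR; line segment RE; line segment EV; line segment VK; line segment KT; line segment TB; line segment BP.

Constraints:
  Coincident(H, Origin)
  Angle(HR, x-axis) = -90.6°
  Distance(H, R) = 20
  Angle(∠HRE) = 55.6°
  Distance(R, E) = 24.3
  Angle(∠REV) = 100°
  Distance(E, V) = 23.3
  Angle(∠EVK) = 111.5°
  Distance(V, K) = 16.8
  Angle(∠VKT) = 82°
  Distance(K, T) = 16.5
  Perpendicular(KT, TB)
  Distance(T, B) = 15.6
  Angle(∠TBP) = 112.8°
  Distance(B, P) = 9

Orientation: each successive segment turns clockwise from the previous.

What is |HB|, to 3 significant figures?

12.1

H is at the origin; HR runs at -90.6° with length 20.0, so R = (-0.209, -20.0). ∠HRE = 55.6° gives RE at 145° from the x-axis; with |RE| = 24.3, E = (-20.1, -6.06). ∠REV = 100.0° gives EV at 65.0° from the x-axis; with |EV| = 23.3, V = (-10.3, 15.1). ∠EVK = 111.5° gives VK at -3.50° from the x-axis; with |VK| = 16.8, K = (6.50, 14.0). ∠VKT = 82.0° gives KT at -102° from the x-axis; with |KT| = 16.5, T = (3.21, -2.14). The perpendicularity gives TB at right angles to KT, so TB runs at 168°; with |TB| = 15.6, B = (-12.1, 0.972). Then |HB| = |B − H| = 12.1.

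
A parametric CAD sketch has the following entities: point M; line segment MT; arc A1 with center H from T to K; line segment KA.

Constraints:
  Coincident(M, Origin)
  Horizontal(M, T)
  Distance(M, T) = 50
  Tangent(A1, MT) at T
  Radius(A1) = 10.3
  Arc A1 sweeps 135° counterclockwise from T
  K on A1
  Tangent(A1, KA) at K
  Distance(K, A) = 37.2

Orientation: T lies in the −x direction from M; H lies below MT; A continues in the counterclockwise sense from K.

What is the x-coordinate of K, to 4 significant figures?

-57.28

M is at the origin; M and T share the same y with |MT| = 50.0 and T on the −x side, so T = (-50.00, 0.000). Tangency of A1 to MT means the radius HT is perpendicular to MT, so H = T + (0, -10.3) = (-50.00, -10.30). On A1, T sits at bearing 90° from H; a 135° counterclockwise sweep puts K at bearing 225°, so K = H + 10.3·(cos 225°, sin 225°) = (-57.28, -17.58). So K.x = -57.28.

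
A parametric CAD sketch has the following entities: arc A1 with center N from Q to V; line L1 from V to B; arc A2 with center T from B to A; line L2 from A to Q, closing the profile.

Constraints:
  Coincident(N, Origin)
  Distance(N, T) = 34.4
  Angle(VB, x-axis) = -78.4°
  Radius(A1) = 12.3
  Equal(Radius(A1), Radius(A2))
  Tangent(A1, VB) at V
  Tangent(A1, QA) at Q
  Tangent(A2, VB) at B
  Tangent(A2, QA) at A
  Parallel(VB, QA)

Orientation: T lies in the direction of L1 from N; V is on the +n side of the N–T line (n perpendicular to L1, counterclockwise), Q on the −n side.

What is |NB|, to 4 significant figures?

36.53

The slot axis is L1's direction at -78.4°, so u = (cos -78.4°, sin -78.4°) = (0.2011, -0.9796) and n = (−sin -78.4°, cos -78.4°) = (0.9796, 0.2011). N is at the origin and T lies 34.4 along u from N, so T = 34.4·u = (6.917, -33.70). Tangency of A1 to both parallel lines with radius 12.3 puts V and Q at N ± 12.3·n: V = (12.05, 2.473), Q = (-12.05, -2.473). Equal radii place B and A the same way about T: B = T + 12.3·n = (18.97, -31.22), A = T − 12.3·n = (-5.132, -36.17). Then |NB| = |B − N| = 36.53.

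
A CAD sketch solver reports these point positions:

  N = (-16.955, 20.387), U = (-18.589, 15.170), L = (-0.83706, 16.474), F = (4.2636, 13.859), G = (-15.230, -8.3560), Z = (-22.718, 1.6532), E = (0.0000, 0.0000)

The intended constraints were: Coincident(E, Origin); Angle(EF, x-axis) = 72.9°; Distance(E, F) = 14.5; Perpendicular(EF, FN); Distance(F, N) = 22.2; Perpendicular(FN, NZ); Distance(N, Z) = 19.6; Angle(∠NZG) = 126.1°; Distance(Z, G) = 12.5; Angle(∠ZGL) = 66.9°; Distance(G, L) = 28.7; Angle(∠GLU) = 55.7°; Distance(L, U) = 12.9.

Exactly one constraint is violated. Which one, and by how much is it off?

Distance(L, U) = 12.9 — off by 4.90.

E = (0.00, 0.00) ✓; EF at 72.90° ✓; |EF| = 14.50 ✓; ∠(EF, FN) = 90.00° ✓; |FN| = 22.20 ✓; ∠(FN, NZ) = 90.00° ✓; |NZ| = 19.60 ✓; ∠NZG = 126.1° ✓; |ZG| = 12.50 ✓; ∠ZGL = 66.90° ✓; |GL| = 28.70 ✓; ∠GLU = 55.70° ✓; |LU| = 17.80 ✗.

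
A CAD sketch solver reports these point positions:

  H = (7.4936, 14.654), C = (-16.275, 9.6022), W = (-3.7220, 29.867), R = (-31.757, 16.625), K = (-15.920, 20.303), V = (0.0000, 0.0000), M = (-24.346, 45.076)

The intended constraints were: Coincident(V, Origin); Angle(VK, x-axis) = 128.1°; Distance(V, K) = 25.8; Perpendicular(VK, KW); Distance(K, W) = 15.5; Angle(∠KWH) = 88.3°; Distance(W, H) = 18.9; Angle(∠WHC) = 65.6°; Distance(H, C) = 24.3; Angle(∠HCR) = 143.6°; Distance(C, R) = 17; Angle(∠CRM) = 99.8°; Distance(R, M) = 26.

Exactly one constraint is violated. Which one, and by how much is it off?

Distance(R, M) = 26 — off by 3.40.

V = (0.00, 0.00) ✓; VK at 128.1° ✓; |VK| = 25.80 ✓; ∠(VK, KW) = 90.00° ✓; |KW| = 15.50 ✓; ∠KWH = 88.30° ✓; |WH| = 18.90 ✓; ∠WHC = 65.60° ✓; |HC| = 24.30 ✓; ∠HCR = 143.6° ✓; |CR| = 17.00 ✓; ∠CRM = 99.80° ✓; |RM| = 29.40 ✗.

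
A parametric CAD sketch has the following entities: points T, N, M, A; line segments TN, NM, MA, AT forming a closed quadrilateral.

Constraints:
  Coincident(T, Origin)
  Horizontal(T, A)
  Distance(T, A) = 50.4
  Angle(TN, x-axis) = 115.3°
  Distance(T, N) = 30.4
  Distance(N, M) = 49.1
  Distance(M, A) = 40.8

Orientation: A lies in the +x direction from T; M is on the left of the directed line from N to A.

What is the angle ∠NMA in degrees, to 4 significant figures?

100.0°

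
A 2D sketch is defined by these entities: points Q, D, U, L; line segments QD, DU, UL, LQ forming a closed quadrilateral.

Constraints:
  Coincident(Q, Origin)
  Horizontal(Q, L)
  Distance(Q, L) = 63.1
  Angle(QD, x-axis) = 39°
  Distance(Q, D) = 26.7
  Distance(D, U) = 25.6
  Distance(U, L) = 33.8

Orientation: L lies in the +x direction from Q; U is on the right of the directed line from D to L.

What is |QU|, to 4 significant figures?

30.86

Checks: |DU| = 25.60 ✓; |UL| = 33.80 ✓.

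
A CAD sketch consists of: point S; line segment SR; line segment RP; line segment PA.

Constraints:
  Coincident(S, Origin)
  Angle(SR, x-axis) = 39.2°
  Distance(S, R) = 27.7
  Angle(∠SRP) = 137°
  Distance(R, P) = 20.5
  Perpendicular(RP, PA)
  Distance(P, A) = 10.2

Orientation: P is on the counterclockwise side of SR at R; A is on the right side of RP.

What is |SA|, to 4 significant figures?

50.08

S is at the origin; SR runs at 39.2° with length 27.7, so R = 27.7·(cos 39.2°, sin 39.2°) = (21.47, 17.51). ∠SRP = 137.0°, so RP runs at 39.2° + (180° − 137.0°) = 82.20° from the x-axis; with |RP| = 20.5, P = R + 20.5·(cos 82.20°, sin 82.20°) = (24.25, 37.82). The perpendicularity gives PA at right angles to RP; with |PA| = 10.2 on the right of RP, A = P + 10.2·(0.9907, -0.1357) = (34.35, 36.43). Then |SA| = |A − S| = 50.08.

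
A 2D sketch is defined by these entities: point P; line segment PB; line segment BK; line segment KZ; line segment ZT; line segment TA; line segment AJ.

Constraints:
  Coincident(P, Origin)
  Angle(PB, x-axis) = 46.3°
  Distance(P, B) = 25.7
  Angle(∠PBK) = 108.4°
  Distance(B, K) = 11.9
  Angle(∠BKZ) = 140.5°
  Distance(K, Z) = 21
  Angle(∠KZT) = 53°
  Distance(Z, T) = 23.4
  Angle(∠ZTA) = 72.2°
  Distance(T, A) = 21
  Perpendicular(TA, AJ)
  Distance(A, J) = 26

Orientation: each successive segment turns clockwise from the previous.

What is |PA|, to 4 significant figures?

30.48

∠KZT = 53.0° gives ZT at 168.2° from the x-axis; with |ZT| = 23.4, T = (14.55, -0.7215). ∠ZTA = 72.2° gives TA at 60.40° from the x-axis; with |TA| = 21.0, A = (24.92, 17.54). Then |PA| = |A − P| = 30.48.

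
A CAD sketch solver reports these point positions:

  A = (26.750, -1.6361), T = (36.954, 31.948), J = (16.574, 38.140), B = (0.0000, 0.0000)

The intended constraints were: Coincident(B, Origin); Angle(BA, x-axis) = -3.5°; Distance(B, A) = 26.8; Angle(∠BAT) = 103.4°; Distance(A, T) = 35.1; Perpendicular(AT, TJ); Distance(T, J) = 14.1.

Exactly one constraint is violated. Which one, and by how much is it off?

Distance(T, J) = 14.1 — off by 7.20.

B = (0.00, 0.00) ✓; BA at -3.500° ✓; |BA| = 26.80 ✓; ∠BAT = 103.4° ✓; |AT| = 35.10 ✓; ∠(AT, TJ) = 90.00° ✓; |TJ| = 21.30 ✗.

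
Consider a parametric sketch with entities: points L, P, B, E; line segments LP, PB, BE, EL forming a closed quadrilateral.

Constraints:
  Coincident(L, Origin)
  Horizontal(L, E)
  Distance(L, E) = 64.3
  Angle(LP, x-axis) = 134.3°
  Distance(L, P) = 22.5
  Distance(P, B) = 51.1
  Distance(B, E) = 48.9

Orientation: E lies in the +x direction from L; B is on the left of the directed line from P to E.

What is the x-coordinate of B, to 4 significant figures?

31.31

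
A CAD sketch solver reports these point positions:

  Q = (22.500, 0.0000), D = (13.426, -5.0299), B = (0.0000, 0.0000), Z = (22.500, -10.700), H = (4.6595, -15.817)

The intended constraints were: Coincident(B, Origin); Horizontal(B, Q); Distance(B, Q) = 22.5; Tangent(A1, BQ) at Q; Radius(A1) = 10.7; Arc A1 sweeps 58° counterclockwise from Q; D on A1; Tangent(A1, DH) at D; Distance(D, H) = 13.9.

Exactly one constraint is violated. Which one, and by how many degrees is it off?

Tangent(A1, DH) at D — off by 7.10°.

B = (0.00, 0.00) ✓; B.y = 0.00, Q.y = 0.00 ✓; |BQ| = 22.50 ✓; ∠(ZQ, QB) = 90.00° ✓; |ZQ| = 10.70 ✓; bearing(Z→D) − bearing(Z→Q) = 58.00° ✓; |ZD| = 10.70 ✓; ∠(ZD, DH) = 97.10° ✗; |DH| = 13.90 ✓.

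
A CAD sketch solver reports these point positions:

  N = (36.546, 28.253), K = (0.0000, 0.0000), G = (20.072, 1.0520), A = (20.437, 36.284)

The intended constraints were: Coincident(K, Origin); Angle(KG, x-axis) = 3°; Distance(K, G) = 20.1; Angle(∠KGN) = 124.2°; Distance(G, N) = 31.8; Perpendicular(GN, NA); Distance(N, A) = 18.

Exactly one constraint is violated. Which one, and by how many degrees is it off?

Perpendicular(GN, NA) — off by 4.70°.

K = (0.00, 0.00) ✓; KG at 3.000° ✓; |KG| = 20.10 ✓; ∠KGN = 124.2° ✓; |GN| = 31.80 ✓; ∠(GN, NA) = 94.70° ✗; |NA| = 18.00 ✓.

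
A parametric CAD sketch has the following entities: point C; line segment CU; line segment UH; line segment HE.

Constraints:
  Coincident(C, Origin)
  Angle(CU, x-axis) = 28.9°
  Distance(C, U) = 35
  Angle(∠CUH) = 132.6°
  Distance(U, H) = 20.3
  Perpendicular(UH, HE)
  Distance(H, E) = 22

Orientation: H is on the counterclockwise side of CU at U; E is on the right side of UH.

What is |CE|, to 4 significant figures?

64.93

∠CUH = 132.6°, so UH runs at 28.9° + (180° − 132.6°) = 76.30° from the x-axis; with |UH| = 20.3, H = U + 20.3·(cos 76.30°, sin 76.30°) = (35.45, 36.64). UH is perpendicular to HE; with |HE| = 22.0 on the right of UH, E = H + 22.0·(0.9715, -0.2368) = (56.82, 31.43). Then |CE| = |E − C| = 64.93.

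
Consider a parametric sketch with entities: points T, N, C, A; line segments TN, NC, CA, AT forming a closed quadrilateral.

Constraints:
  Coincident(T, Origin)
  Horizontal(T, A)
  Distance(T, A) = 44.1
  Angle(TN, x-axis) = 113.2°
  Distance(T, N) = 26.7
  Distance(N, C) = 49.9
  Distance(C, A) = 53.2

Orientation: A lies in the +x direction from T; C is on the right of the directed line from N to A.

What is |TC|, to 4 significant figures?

24.96

T is at the origin; TA is horizontal with |TA| = 44.1 and A in +x, so A = (44.1, 0). TN runs at 113.2° with |TN| = 26.7, so N = (-10.52, 24.54). C is determined by |NC| = 49.9 and |CA| = 53.2 together: it lies at the intersection of circle(N, 49.9) and circle(A, 53.2). With |NA| = 59.88, the foot of the radical line on NA is 27.10 from N and the perpendicular offset is √(49.9² − 27.10²) = 41.90. Taking the right-of-NA solution: C = (-2.974, -24.79).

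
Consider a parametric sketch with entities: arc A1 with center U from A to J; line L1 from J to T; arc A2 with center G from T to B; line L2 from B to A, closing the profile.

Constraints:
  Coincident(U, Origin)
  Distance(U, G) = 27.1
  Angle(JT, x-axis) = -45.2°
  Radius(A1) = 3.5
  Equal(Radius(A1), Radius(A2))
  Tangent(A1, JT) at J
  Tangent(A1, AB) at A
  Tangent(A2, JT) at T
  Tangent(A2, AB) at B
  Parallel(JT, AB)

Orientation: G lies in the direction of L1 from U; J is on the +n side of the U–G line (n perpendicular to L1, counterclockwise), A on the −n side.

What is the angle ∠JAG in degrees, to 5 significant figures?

82.641°

U is at the origin and G lies 27.1 along u from U, so G = 27.1·u = (19.096, -19.229). Tangency of A1 to both parallel lines with radius 3.5 puts J and A at U ± 3.5·n: J = (2.4835, 2.4662), A = (-2.4835, -2.4662). Then cos ∠JAG = AJ·AG / (|AJ||AG|), giving 82.641°.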